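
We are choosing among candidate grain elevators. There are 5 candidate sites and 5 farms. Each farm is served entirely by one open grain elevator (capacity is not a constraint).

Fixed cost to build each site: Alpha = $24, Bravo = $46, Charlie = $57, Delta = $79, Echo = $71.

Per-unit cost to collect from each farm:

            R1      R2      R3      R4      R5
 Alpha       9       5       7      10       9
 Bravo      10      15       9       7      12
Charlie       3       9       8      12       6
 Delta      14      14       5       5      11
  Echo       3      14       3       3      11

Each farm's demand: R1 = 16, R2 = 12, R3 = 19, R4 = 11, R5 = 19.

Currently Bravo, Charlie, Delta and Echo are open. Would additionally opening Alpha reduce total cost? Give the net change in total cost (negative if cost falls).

Yes — net change −24 (cost falls by 24).

Current service cost with {Bravo, Charlie, Delta, Echo}: 360.
Adding Alpha: each farm re-picks its cheapest; new service cost 312, saving 48.
Extra fixed cost: 24. Net change = 24 − 48 = -24.
(Totals: 613 → 589.)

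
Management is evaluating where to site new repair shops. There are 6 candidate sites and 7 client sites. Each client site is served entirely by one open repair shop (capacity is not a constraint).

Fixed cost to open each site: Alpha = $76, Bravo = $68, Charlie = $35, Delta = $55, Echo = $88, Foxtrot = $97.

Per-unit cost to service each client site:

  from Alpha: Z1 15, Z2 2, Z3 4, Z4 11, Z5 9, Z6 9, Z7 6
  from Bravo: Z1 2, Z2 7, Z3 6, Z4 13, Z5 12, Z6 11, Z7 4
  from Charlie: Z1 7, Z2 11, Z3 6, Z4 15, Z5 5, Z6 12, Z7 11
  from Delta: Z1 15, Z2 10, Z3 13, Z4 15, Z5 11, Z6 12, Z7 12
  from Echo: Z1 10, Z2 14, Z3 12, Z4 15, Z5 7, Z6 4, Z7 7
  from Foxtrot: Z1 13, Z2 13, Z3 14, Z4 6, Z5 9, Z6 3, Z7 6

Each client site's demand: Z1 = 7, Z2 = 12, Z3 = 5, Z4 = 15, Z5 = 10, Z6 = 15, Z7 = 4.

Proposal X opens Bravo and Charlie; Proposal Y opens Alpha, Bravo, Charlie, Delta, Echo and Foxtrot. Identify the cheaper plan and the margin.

Proposal X: {Bravo, Charlie}: Z1→Bravo 2·7=14, Z2→Bravo 7·12=84, Z3→Bravo 6·5=30, Z4→Bravo 13·15=195, Z5→Charlie 5·10=50, Z6→Bravo 11·15=165, Z7→Bravo 4·4=16. Service 554; fixed 103; total 657.
Proposal Y: {Alpha, Bravo, Charlie, Delta, Echo, Foxtrot}: Z1→Bravo 2·7=14, Z2→Alpha 2·12=24, Z3→Alpha 4·5=20, Z4→Foxtrot 6·15=90, Z5→Charlie 5·10=50, Z6→Foxtrot 3·15=45, Z7→Bravo 4·4=16. Service 259; fixed 419; total 678.
Difference: |657 − 678| = 21.

Proposal X is cheaper by 21.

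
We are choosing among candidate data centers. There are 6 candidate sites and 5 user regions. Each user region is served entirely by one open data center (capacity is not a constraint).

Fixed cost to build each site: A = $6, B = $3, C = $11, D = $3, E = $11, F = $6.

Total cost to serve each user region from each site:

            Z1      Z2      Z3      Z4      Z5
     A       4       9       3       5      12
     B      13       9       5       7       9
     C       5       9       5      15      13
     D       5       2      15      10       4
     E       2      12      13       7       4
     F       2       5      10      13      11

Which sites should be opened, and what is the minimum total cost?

For any fixed open set, each user region goes to its cheapest open site; total = fixed + service.
{A, D}: Z1→A 4, Z2→D 2, Z3→A 3, Z4→A 5, Z5→D 4. Service 18; fixed 9; total 27.
{B, D}: Z1→D 5, Z2→D 2, Z3→B 5, Z4→B 7, Z5→D 4. Service 23; fixed 6; total 29.
{A, B, D}: Z1→A 4, Z2→D 2, Z3→A 3, Z4→A 5, Z5→D 4. Service 18; fixed 12; total 30.
{A, B, C, D, E, F}: Z1→E 2, Z2→D 2, Z3→A 3, Z4→A 5, Z5→D 4. Service 16; fixed 40; total 56.
No other subset beats 27.

Open A and D; minimum total cost 27.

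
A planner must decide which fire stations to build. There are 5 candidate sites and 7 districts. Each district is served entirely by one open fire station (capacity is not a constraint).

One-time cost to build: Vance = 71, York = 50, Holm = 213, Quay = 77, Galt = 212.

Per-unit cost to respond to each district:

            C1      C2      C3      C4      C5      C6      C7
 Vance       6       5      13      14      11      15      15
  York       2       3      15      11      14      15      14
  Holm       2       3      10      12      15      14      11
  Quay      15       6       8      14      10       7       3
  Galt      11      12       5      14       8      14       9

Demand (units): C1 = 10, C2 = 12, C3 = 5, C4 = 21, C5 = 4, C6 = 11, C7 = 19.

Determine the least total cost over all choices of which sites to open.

For any fixed open set, each district goes to its cheapest open site; total = fixed + service.
{York, Quay}: C1→York 2·10=20, C2→York 3·12=36, C3→Quay 8·5=40, C4→York 11·21=231, C5→Quay 10·4=40, C6→Quay 7·11=77, C7→Quay 3·19=57. Service 501; fixed 127; total 628.
{Vance, York, Quay}: service 501 + fixed 198 = 699
{Vance, Quay}: service 628 + fixed 148 = 776
{Vance, York, Holm, Quay, Galt}: service 478 + fixed 623 = 1101
No other subset beats 628.

Minimum total cost: 628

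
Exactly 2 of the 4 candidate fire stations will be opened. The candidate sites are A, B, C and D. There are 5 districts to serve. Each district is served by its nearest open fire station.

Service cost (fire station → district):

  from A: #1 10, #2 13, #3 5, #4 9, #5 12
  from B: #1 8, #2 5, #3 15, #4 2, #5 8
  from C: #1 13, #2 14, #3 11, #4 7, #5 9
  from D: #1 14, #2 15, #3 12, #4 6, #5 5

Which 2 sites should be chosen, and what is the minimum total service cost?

With exactly 2 open, each district uses its cheapest among the chosen.
{A, B}: #1→B 8, #2→B 5, #3→A 5, #4→B 2, #5→B 8. Service cost 28.
{B, D}: service cost 32
{B, C}: service cost 34
Among all 6 size-2 choices, {A, B} is lowest.

Choose A and B; total service cost 28.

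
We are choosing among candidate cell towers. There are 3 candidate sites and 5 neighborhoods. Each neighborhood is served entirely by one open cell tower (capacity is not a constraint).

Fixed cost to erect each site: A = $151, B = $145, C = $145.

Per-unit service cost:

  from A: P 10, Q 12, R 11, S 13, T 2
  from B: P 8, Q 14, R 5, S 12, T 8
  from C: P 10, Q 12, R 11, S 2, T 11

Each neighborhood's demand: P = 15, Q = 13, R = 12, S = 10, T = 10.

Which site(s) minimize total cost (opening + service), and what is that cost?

For any fixed open set, each neighborhood goes to its cheapest open site; total = fixed + service.
{B}: P→B 8·15=120, Q→B 14·13=182, R→B 5·12=60, S→B 12·10=120, T→B 8·10=80. Service 562; fixed 145; total 707.
{C}: service 568 + fixed 145 = 713
{B, C}: service 436 + fixed 290 = 726
{A, B, C}: P→B 8·15=120, Q→A 12·13=156, R→B 5·12=60, S→C 2·10=20, T→A 2·10=20. Service 376; fixed 441; total 817.
No other subset beats 707.

Open B only; minimum total cost 707.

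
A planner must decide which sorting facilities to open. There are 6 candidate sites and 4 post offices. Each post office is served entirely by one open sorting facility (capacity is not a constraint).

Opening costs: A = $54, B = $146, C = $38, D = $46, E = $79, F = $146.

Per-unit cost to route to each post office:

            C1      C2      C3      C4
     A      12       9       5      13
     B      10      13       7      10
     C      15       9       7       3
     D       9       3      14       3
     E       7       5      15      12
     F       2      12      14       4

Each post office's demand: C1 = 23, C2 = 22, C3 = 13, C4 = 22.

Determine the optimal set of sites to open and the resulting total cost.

For any fixed open set, each post office goes to its cheapest open site; total = fixed + service.
{A, D, F}: C1→F 2·23=46, C2→D 3·22=66, C3→A 5·13=65, C4→D 3·22=66. Service 243; fixed 246; total 489.
{C, D, F}: C1→F 2·23=46, C2→D 3·22=66, C3→C 7·13=91, C4→C 3·22=66. Service 269; fixed 230; total 499.
{A, D}: service 404 + fixed 100 = 504
{A, B, C, D, E, F}: service 243 + fixed 509 = 752
No other subset beats 489.

Open A, D and F; minimum total cost 489.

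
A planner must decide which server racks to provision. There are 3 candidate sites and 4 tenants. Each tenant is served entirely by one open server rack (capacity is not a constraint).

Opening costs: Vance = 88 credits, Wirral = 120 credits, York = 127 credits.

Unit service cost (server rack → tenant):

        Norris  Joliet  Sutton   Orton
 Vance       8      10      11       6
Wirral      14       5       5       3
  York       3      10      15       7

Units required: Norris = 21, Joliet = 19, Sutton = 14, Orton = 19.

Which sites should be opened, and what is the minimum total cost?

Open Wirral and York; minimum total cost 532.

For any fixed open set, each tenant goes to its cheapest open site; total = fixed + service.
{Wirral, York}: Norris→York 3·21=63, Joliet→Wirral 5·19=95, Sutton→Wirral 5·14=70, Orton→Wirral 3·19=57. Service 285; fixed 247; total 532.
{Vance, Wirral}: Norris→Vance 8·21=168, Joliet→Wirral 5·19=95, Sutton→Wirral 5·14=70, Orton→Wirral 3·19=57. Service 390; fixed 208; total 598.
{Vance, Wirral, York}: Norris→York 3·21=63, Joliet→Wirral 5·19=95, Sutton→Wirral 5·14=70, Orton→Wirral 3·19=57. Service 285; fixed 335; total 620.
{Vance}: service 626 + fixed 88 = 714
No other subset beats 532.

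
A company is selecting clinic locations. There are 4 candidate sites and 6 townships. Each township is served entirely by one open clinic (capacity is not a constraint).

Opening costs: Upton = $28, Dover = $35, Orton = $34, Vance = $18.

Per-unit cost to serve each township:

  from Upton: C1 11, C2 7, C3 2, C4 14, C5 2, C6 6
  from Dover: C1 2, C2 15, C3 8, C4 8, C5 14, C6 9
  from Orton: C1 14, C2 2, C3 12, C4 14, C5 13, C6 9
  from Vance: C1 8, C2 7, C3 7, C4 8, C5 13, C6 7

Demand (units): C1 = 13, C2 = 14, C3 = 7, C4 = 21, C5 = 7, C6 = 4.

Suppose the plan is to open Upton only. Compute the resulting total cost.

Each township is assigned to its cheapest site among the open ones.
{Upton}: C1→Upton 11·13=143, C2→Upton 7·14=98, C3→Upton 2·7=14, C4→Upton 14·21=294, C5→Upton 2·7=14, C6→Upton 6·4=24. Service 587; fixed 28; total 615.

Total cost: 615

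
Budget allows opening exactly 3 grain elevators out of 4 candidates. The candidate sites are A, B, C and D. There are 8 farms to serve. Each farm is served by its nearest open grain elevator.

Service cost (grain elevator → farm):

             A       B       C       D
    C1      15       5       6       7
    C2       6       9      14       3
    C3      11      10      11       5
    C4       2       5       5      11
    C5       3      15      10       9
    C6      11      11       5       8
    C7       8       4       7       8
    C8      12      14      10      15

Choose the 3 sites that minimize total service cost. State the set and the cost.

With exactly 3 open, each farm uses its cheapest among the chosen.
{A, C, D}: C1→C 6, C2→D 3, C3→D 5, C4→A 2, C5→A 3, C6→C 5, C7→C 7, C8→C 10. Service cost 41.
{A, B, D}: service cost 42
{A, B, C}: service cost 45
Among all 4 size-3 choices, {A, C, D} is lowest.

Choose A, C and D; total service cost 41.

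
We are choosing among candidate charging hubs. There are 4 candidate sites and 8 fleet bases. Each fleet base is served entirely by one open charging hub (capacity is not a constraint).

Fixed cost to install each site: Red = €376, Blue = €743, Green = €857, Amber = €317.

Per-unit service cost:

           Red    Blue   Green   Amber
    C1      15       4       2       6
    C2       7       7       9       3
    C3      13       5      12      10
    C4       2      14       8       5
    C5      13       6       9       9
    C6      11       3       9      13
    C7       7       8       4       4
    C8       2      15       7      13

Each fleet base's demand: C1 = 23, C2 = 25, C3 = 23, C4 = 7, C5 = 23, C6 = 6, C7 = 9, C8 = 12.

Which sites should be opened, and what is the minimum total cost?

Open Amber only; minimum total cost 1272.

For any fixed open set, each fleet base goes to its cheapest open site; total = fixed + service.
{Amber}: C1→Amber 6·23=138, C2→Amber 3·25=75, C3→Amber 10·23=230, C4→Amber 5·7=35, C5→Amber 9·23=207, C6→Amber 13·6=78, C7→Amber 4·9=36, C8→Amber 13·12=156. Service 955; fixed 317; total 1272.
{Red, Amber}: C1→Amber 6·23=138, C2→Amber 3·25=75, C3→Amber 10·23=230, C4→Red 2·7=14, C5→Amber 9·23=207, C6→Red 11·6=66, C7→Amber 4·9=36, C8→Red 2·12=24. Service 790; fixed 693; total 1483.
{Blue}: C1→Blue 4·23=92, C2→Blue 7·25=175, C3→Blue 5·23=115, C4→Blue 14·7=98, C5→Blue 6·23=138, C6→Blue 3·6=18, C7→Blue 8·9=72, C8→Blue 15·12=180. Service 888; fixed 743; total 1631.
{Red, Blue, Green, Amber}: C1→Green 2·23=46, C2→Amber 3·25=75, C3→Blue 5·23=115, C4→Red 2·7=14, C5→Blue 6·23=138, C6→Blue 3·6=18, C7→Green 4·9=36, C8→Red 2·12=24. Service 466; fixed 2293; total 2759.
No other subset beats 1272.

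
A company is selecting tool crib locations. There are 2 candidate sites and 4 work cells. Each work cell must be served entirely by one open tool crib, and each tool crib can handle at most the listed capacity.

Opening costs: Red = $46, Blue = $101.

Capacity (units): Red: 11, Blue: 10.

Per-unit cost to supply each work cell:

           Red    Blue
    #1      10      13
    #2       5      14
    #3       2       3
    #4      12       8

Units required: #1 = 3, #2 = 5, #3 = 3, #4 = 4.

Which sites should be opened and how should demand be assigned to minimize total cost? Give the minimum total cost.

Minimum total cost: 240

Open {Red, Blue}: #1→Red 10·3=30, #2→Red 5·5=25, #3→Red 2·3=6, #4→Blue 8·4=32.
Loads: Red carries 11/11, Blue carries 4/10. Service 93; fixed 147; total 240.
Next best feasible plan costs 243.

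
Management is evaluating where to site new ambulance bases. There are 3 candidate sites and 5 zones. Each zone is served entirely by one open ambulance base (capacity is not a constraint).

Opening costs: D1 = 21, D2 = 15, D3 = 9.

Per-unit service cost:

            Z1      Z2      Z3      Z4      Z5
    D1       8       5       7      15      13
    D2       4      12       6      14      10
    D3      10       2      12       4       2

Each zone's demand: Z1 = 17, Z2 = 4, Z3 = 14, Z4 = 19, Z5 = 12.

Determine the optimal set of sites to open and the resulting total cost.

Open D2 and D3; minimum total cost 284.

For any fixed open set, each zone goes to its cheapest open site; total = fixed + service.
{D2, D3}: Z1→D2 4·17=68, Z2→D3 2·4=8, Z3→D2 6·14=84, Z4→D3 4·19=76, Z5→D3 2·12=24. Service 260; fixed 24; total 284.
{D1, D2, D3}: Z1→D2 4·17=68, Z2→D3 2·4=8, Z3→D2 6·14=84, Z4→D3 4·19=76, Z5→D3 2·12=24. Service 260; fixed 45; total 305.
{D1, D3}: service 342 + fixed 30 = 372
{D3}: service 446 + fixed 9 = 455
No other subset beats 284.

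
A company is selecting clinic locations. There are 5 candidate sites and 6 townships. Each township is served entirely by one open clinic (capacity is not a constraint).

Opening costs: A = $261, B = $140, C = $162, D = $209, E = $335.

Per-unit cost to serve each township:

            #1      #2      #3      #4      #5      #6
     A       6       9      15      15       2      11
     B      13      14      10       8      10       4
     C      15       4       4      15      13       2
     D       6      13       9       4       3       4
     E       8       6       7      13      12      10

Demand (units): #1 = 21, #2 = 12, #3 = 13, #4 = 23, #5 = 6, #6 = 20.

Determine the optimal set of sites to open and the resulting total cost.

For any fixed open set, each township goes to its cheapest open site; total = fixed + service.
{C, D}: #1→D 6·21=126, #2→C 4·12=48, #3→C 4·13=52, #4→D 4·23=92, #5→D 3·6=18, #6→C 2·20=40. Service 376; fixed 371; total 747.
{D}: service 589 + fixed 209 = 798
{B, C, D}: service 376 + fixed 511 = 887
{A, B, C, D, E}: service 370 + fixed 1107 = 1477
No other subset beats 747.

Open C and D; minimum total cost 747.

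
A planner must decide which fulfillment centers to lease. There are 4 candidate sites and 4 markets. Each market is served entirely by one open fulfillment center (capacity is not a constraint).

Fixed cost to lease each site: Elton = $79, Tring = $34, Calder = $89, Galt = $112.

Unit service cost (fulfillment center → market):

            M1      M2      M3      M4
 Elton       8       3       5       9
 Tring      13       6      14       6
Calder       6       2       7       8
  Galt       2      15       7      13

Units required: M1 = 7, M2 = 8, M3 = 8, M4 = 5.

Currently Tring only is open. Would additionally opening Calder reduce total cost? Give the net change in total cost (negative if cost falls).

Yes — net change −48 (cost falls by 48).

Current service cost with {Tring}: 281.
Adding Calder: each market re-picks its cheapest; new service cost 144, saving 137.
Extra fixed cost: 89. Net change = 89 − 137 = -48.
(Totals: 315 → 267.)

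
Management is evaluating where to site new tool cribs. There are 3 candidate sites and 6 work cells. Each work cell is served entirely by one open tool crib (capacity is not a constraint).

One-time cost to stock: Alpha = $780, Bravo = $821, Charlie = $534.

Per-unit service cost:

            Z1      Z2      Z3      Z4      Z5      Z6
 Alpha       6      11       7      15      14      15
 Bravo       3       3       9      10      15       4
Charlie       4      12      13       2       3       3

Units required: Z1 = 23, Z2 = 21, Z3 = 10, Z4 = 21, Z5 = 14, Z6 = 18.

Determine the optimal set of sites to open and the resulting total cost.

Open Charlie only; minimum total cost 1146.

For any fixed open set, each work cell goes to its cheapest open site; total = fixed + service.
{Charlie}: Z1→Charlie 4·23=92, Z2→Charlie 12·21=252, Z3→Charlie 13·10=130, Z4→Charlie 2·21=42, Z5→Charlie 3·14=42, Z6→Charlie 3·18=54. Service 612; fixed 534; total 1146.
{Bravo}: service 714 + fixed 821 = 1535
{Bravo, Charlie}: service 360 + fixed 1355 = 1715
{Alpha, Bravo, Charlie}: service 340 + fixed 2135 = 2475
No other subset beats 1146.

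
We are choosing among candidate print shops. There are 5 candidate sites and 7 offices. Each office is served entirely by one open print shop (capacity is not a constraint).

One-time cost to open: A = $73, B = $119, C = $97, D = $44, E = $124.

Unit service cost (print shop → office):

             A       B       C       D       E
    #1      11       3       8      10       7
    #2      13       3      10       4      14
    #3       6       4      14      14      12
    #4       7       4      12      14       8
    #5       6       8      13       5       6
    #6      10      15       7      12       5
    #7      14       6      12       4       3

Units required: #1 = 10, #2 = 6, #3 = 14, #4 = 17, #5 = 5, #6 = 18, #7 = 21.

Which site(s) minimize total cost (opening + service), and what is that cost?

Open B and E; minimum total cost 598.

For any fixed open set, each office goes to its cheapest open site; total = fixed + service.
{B, E}: #1→B 3·10=30, #2→B 3·6=18, #3→B 4·14=56, #4→B 4·17=68, #5→E 6·5=30, #6→E 5·18=90, #7→E 3·21=63. Service 355; fixed 243; total 598.
{B, D, E}: service 350 + fixed 287 = 637
{B, D}: #1→B 3·10=30, #2→B 3·6=18, #3→B 4·14=56, #4→B 4·17=68, #5→D 5·5=25, #6→D 12·18=216, #7→D 4·21=84. Service 497; fixed 163; total 660.
{A, B, C, D, E}: #1→B 3·10=30, #2→B 3·6=18, #3→B 4·14=56, #4→B 4·17=68, #5→D 5·5=25, #6→E 5·18=90, #7→E 3·21=63. Service 350; fixed 457; total 807.
No other subset beats 598.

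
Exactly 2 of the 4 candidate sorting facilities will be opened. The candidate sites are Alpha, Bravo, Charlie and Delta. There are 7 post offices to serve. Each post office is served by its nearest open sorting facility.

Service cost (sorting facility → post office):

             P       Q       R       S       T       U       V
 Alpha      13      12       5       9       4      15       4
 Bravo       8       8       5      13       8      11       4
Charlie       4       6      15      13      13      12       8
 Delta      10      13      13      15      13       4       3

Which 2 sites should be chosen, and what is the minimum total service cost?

With exactly 2 open, each post office uses its cheapest among the chosen.
{Alpha, Charlie}: P→Charlie 4, Q→Charlie 6, R→Alpha 5, S→Alpha 9, T→Alpha 4, U→Charlie 12, V→Alpha 4. Service cost 44.
{Alpha, Delta}: service cost 47
{Alpha, Bravo}: service cost 49
Among all 6 size-2 choices, {Alpha, Charlie} is lowest.

Choose Alpha and Charlie; total service cost 44.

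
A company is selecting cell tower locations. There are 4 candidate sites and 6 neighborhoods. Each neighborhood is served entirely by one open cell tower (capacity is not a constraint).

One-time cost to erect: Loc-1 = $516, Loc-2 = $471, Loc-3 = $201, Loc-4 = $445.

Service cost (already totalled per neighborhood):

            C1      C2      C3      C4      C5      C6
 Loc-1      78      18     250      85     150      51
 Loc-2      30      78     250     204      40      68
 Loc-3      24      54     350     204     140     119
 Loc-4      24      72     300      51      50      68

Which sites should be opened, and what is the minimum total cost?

Open Loc-4 only; minimum total cost 1010.

For any fixed open set, each neighborhood goes to its cheapest open site; total = fixed + service.
{Loc-4}: C1→Loc-4 24, C2→Loc-4 72, C3→Loc-4 300, C4→Loc-4 51, C5→Loc-4 50, C6→Loc-4 68. Service 565; fixed 445; total 1010.
{Loc-3}: C1→Loc-3 24, C2→Loc-3 54, C3→Loc-3 350, C4→Loc-3 204, C5→Loc-3 140, C6→Loc-3 119. Service 891; fixed 201; total 1092.
{Loc-2}: service 670 + fixed 471 = 1141
{Loc-1, Loc-2, Loc-3, Loc-4}: service 434 + fixed 1633 = 2067
No other subset beats 1010.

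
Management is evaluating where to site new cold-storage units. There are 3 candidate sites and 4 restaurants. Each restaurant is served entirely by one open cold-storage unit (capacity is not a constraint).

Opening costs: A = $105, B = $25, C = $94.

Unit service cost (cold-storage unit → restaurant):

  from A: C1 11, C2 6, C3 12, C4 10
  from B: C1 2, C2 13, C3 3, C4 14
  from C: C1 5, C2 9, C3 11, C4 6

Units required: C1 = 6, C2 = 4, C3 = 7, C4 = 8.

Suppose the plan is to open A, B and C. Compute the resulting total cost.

Total cost: 329

Each restaurant is assigned to its cheapest site among the open ones.
{A, B, C}: C1→B 2·6=12, C2→A 6·4=24, C3→B 3·7=21, C4→C 6·8=48. Service 105; fixed 224; total 329.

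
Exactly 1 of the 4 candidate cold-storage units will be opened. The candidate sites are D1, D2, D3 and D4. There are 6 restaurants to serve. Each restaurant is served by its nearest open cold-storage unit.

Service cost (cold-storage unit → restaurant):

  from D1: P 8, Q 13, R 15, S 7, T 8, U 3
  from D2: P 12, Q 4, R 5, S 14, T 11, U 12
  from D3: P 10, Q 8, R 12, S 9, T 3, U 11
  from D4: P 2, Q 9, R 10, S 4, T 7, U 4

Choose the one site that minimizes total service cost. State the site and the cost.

With exactly 1 open, each restaurant uses its cheapest among the chosen.
{D4}: P→D4 2, Q→D4 9, R→D4 10, S→D4 4, T→D4 7, U→D4 4. Service cost 36.
{D3}: service cost 53
{D1}: service cost 54
Among all 4 size-1 choices, {D4} is lowest.

Choose D4 only; total service cost 36.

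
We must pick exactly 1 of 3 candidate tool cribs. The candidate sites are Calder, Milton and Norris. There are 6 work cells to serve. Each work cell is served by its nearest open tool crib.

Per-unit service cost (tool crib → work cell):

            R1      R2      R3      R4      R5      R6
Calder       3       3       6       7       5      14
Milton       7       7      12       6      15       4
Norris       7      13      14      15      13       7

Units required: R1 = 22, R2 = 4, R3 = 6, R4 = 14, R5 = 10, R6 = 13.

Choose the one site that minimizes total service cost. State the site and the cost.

Choose Calder only; total service cost 444.

With exactly 1 open, each work cell uses its cheapest among the chosen.
{Calder}: R1→Calder 3·22=66, R2→Calder 3·4=12, R3→Calder 6·6=36, R4→Calder 7·14=98, R5→Calder 5·10=50, R6→Calder 14·13=182. Service cost 444.
{Milton}: service cost 540
{Norris}: service cost 721
Among all 3 size-1 choices, {Calder} is lowest.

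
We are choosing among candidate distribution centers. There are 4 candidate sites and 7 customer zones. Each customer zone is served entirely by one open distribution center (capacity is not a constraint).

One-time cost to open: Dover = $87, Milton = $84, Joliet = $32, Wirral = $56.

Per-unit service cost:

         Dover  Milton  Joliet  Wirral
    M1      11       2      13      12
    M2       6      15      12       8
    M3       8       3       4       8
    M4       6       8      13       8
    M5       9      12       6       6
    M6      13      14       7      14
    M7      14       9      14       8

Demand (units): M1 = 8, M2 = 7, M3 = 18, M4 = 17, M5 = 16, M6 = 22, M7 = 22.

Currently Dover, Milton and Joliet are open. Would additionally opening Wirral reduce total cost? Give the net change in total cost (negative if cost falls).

No — net change +34 (cost rises by 34).

Current service cost with {Dover, Milton, Joliet}: 662.
Adding Wirral: each customer zone re-picks its cheapest; new service cost 640, saving 22.
Extra fixed cost: 56. Net change = 56 − 22 = 34.
(Totals: 865 → 899.)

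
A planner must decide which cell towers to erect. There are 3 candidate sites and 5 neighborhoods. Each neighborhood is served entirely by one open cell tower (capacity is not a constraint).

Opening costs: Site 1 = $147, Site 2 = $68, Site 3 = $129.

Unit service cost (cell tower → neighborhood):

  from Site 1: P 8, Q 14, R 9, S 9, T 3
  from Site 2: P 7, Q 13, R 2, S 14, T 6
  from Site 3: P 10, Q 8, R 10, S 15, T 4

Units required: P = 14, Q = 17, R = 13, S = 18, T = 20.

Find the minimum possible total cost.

Minimum total cost: 782

For any fixed open set, each neighborhood goes to its cheapest open site; total = fixed + service.
{Site 1, Site 2}: P→Site 2 7·14=98, Q→Site 2 13·17=221, R→Site 2 2·13=26, S→Site 1 9·18=162, T→Site 1 3·20=60. Service 567; fixed 215; total 782.
{Site 2}: service 717 + fixed 68 = 785
{Site 2, Site 3}: service 592 + fixed 197 = 789
{Site 1, Site 2, Site 3}: P→Site 2 7·14=98, Q→Site 3 8·17=136, R→Site 2 2·13=26, S→Site 1 9·18=162, T→Site 1 3·20=60. Service 482; fixed 344; total 826.
(All 7 nonempty subsets were checked; Site 1 and Site 2 is lowest.)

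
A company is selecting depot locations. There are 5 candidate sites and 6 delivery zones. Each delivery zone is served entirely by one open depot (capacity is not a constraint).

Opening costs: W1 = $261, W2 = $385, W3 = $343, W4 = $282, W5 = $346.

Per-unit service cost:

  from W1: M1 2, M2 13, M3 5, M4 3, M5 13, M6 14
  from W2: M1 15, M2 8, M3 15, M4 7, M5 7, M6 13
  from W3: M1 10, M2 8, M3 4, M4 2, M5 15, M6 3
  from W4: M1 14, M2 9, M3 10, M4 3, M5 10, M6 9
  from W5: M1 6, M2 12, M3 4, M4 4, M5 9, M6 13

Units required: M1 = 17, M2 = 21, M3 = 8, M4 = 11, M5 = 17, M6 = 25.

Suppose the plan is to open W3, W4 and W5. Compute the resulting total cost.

Each delivery zone is assigned to its cheapest site among the open ones.
{W3, W4, W5}: M1→W5 6·17=102, M2→W3 8·21=168, M3→W3 4·8=32, M4→W3 2·11=22, M5→W5 9·17=153, M6→W3 3·25=75. Service 552; fixed 971; total 1523.

Total cost: 1523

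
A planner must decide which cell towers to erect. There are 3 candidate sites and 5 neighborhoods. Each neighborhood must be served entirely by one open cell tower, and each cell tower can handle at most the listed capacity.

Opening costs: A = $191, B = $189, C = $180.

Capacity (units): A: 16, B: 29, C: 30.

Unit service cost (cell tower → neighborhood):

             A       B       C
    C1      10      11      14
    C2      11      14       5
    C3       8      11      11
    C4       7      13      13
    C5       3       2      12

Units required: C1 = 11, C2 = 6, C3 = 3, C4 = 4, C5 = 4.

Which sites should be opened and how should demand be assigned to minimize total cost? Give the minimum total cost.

Open {B}: C1→B 11·11=121, C2→B 14·6=84, C3→B 11·3=33, C4→B 13·4=52, C5→B 2·4=8.
Loads: B carries 28/29. Service 298; fixed 189; total 487.
Next best feasible plan costs 497.

Minimum total cost: 487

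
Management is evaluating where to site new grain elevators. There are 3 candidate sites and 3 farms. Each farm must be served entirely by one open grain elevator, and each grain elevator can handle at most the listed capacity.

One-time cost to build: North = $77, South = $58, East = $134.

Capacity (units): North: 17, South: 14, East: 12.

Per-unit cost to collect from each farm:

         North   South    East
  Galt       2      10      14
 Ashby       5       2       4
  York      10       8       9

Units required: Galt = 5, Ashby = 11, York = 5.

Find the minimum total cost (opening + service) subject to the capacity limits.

Open {North, South}: Galt→North 2·5=10, Ashby→South 2·11=22, York→North 10·5=50.
Loads: North carries 10/17, South carries 11/14. Service 82; fixed 135; total 217.
Next best feasible plan costs 240.

Minimum total cost: 217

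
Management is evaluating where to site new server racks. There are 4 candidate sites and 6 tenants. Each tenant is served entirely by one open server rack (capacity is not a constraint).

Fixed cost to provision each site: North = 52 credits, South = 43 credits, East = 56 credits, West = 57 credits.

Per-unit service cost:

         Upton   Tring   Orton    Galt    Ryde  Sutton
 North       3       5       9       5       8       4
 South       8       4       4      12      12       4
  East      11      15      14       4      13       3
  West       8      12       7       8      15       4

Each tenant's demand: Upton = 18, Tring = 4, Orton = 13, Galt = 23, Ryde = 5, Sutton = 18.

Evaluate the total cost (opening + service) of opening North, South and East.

Each tenant is assigned to its cheapest site among the open ones.
{North, South, East}: Upton→North 3·18=54, Tring→South 4·4=16, Orton→South 4·13=52, Galt→East 4·23=92, Ryde→North 8·5=40, Sutton→East 3·18=54. Service 308; fixed 151; total 459.

Total cost: 459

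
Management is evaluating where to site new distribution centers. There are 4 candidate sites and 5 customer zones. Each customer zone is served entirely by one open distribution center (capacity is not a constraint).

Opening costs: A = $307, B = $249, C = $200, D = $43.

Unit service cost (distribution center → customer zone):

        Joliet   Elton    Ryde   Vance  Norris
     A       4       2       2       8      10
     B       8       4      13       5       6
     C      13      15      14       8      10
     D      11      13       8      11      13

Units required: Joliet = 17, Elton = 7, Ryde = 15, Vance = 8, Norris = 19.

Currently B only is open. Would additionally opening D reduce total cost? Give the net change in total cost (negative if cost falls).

Yes — net change −32 (cost falls by 32).

Current service cost with {B}: 513.
Adding D: each customer zone re-picks its cheapest; new service cost 438, saving 75.
Extra fixed cost: 43. Net change = 43 − 75 = -32.
(Totals: 762 → 730.)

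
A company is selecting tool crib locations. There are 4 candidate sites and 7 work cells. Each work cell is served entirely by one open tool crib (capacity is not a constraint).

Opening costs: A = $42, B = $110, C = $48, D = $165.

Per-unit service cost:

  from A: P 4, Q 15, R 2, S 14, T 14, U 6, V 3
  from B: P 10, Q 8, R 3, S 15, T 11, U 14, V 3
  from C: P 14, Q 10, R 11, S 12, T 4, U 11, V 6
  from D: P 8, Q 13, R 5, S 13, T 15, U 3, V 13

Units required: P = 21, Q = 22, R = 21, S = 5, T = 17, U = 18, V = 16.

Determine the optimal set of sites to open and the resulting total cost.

For any fixed open set, each work cell goes to its cheapest open site; total = fixed + service.
{A, C}: P→A 4·21=84, Q→C 10·22=220, R→A 2·21=42, S→C 12·5=60, T→C 4·17=68, U→A 6·18=108, V→A 3·16=48. Service 630; fixed 90; total 720.
{A, B, C}: P→A 4·21=84, Q→B 8·22=176, R→A 2·21=42, S→C 12·5=60, T→C 4·17=68, U→A 6·18=108, V→A 3·16=48. Service 586; fixed 200; total 786.
{A, C, D}: P→A 4·21=84, Q→C 10·22=220, R→A 2·21=42, S→C 12·5=60, T→C 4·17=68, U→D 3·18=54, V→A 3·16=48. Service 576; fixed 255; total 831.
{A, B, C, D}: service 532 + fixed 365 = 897
No other subset beats 720.

Open A and C; minimum total cost 720.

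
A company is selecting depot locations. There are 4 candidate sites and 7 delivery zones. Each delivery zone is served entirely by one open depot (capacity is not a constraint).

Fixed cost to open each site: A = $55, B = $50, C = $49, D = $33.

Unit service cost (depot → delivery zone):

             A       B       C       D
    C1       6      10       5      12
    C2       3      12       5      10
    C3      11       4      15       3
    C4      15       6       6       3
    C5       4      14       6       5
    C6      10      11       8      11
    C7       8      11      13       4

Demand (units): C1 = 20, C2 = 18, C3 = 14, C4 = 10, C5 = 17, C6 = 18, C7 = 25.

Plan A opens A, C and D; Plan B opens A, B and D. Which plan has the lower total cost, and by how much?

Plan A is cheaper by 57.

Plan A: {A, C, D}: C1→C 5·20=100, C2→A 3·18=54, C3→D 3·14=42, C4→D 3·10=30, C5→A 4·17=68, C6→C 8·18=144, C7→D 4·25=100. Service 538; fixed 137; total 675.
Plan B: {A, B, D}: C1→A 6·20=120, C2→A 3·18=54, C3→D 3·14=42, C4→D 3·10=30, C5→A 4·17=68, C6→A 10·18=180, C7→D 4·25=100. Service 594; fixed 138; total 732.
Difference: |675 − 732| = 57.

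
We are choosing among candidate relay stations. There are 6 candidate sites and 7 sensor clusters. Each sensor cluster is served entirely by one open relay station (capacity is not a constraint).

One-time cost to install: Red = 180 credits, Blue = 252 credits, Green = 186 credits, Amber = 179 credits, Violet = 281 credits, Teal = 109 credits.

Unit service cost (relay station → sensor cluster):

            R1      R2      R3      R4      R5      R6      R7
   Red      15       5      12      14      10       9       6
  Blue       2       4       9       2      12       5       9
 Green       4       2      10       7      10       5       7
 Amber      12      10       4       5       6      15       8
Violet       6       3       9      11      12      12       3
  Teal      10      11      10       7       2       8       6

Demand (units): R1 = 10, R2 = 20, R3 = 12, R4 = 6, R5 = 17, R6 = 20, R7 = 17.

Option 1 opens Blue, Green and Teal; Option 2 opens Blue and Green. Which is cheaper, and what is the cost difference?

Option 1 is cheaper by 44.

Option 1: {Blue, Green, Teal}: R1→Blue 2·10=20, R2→Green 2·20=40, R3→Blue 9·12=108, R4→Blue 2·6=12, R5→Teal 2·17=34, R6→Blue 5·20=100, R7→Teal 6·17=102. Service 416; fixed 547; total 963.
Option 2: {Blue, Green}: R1→Blue 2·10=20, R2→Green 2·20=40, R3→Blue 9·12=108, R4→Blue 2·6=12, R5→Green 10·17=170, R6→Blue 5·20=100, R7→Green 7·17=119. Service 569; fixed 438; total 1007.
Difference: |963 − 1007| = 44.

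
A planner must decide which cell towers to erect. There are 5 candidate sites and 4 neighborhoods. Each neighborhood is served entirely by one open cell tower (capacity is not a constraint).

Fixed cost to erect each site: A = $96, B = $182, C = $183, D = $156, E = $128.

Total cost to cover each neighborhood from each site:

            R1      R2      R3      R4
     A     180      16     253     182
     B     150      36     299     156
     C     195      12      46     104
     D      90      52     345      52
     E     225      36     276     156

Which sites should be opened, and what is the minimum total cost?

Open C and D; minimum total cost 539.

For any fixed open set, each neighborhood goes to its cheapest open site; total = fixed + service.
{C, D}: R1→D 90, R2→C 12, R3→C 46, R4→D 52. Service 200; fixed 339; total 539.
{C}: R1→C 195, R2→C 12, R3→C 46, R4→C 104. Service 357; fixed 183; total 540.
{A, C}: service 342 + fixed 279 = 621
{A, B, C, D, E}: R1→D 90, R2→C 12, R3→C 46, R4→D 52. Service 200; fixed 745; total 945.
No other subset beats 539.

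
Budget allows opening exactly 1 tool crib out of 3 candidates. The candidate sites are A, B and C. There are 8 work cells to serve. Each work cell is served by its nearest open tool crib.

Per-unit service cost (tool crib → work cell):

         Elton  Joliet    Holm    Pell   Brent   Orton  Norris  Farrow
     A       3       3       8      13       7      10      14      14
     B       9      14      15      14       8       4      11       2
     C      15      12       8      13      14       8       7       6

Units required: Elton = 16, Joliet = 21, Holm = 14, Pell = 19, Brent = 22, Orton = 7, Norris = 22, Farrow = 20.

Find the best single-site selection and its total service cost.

With exactly 1 open, each work cell uses its cheapest among the chosen.
{A}: Elton→A 3·16=48, Joliet→A 3·21=63, Holm→A 8·14=112, Pell→A 13·19=247, Brent→A 7·22=154, Orton→A 10·7=70, Norris→A 14·22=308, Farrow→A 14·20=280. Service cost 1282.
{B}: service cost 1400
{C}: service cost 1489
Among all 3 size-1 choices, {A} is lowest.

Choose A only; total service cost 1282.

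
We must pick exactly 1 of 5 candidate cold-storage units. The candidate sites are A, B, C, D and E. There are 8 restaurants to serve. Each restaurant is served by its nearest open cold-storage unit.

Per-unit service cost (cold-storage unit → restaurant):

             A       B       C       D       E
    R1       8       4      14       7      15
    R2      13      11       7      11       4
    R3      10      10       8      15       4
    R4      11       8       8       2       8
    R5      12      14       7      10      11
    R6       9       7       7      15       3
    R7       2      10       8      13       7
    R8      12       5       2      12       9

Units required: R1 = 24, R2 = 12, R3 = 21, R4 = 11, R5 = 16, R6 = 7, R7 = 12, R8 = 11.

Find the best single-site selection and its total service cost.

With exactly 1 open, each restaurant uses its cheapest among the chosen.
{C}: R1→C 14·24=336, R2→C 7·12=84, R3→C 8·21=168, R4→C 8·11=88, R5→C 7·16=112, R6→C 7·7=49, R7→C 8·12=96, R8→C 2·11=22. Service cost 955.
{E}: service cost 960
{B}: service cost 974
Among all 5 size-1 choices, {C} is lowest.

Choose C only; total service cost 955.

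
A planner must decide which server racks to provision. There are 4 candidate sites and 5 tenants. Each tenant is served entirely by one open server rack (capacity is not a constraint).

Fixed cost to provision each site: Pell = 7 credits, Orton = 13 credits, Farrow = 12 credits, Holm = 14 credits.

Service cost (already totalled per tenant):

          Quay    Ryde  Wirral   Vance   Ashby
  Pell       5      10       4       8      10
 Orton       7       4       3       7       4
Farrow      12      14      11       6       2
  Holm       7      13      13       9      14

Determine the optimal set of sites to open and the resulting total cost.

For any fixed open set, each tenant goes to its cheapest open site; total = fixed + service.
{Orton}: Quay→Orton 7, Ryde→Orton 4, Wirral→Orton 3, Vance→Orton 7, Ashby→Orton 4. Service 25; fixed 13; total 38.
{Pell, Orton}: service 23 + fixed 20 = 43
{Pell}: service 37 + fixed 7 = 44
{Pell, Orton, Farrow, Holm}: service 20 + fixed 46 = 66
No other subset beats 38.

Open Orton only; minimum total cost 38.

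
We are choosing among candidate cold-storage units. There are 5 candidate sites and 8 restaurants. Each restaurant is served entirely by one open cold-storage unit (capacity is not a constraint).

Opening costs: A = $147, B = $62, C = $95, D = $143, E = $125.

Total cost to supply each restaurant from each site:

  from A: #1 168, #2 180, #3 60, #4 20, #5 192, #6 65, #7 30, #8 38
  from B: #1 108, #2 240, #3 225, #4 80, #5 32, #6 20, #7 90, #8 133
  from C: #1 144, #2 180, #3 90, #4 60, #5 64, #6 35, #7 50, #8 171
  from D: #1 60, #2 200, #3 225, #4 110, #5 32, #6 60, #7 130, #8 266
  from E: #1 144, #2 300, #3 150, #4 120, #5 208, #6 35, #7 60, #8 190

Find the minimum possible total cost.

Minimum total cost: 697

For any fixed open set, each restaurant goes to its cheapest open site; total = fixed + service.
{A, B}: #1→B 108, #2→A 180, #3→A 60, #4→A 20, #5→B 32, #6→B 20, #7→A 30, #8→A 38. Service 488; fixed 209; total 697.
{A, D}: service 480 + fixed 290 = 770
{A, B, C}: service 488 + fixed 304 = 792
{A, B, C, D, E}: service 440 + fixed 572 = 1012
No other subset beats 697.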